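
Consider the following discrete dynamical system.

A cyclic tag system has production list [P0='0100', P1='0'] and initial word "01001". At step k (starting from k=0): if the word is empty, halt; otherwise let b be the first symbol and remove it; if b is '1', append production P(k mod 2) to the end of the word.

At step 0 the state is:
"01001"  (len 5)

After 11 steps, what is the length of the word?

gen 0: "01001"  (len 5)
gen 1: "1001"  (len 4)
gen 2: "0010"  (len 4)
gen 3: "010"  (len 3)
gen 4: "10"  (len 2)
gen 5: "00100"  (len 5)
gen 6: "0100"  (len 4)
gen 7: "100"  (len 3)
gen 8: "000"  (len 3)
gen 9: "00"  (len 2)
gen 10: "0"  (len 1)
gen 11: (halted — word empty)

0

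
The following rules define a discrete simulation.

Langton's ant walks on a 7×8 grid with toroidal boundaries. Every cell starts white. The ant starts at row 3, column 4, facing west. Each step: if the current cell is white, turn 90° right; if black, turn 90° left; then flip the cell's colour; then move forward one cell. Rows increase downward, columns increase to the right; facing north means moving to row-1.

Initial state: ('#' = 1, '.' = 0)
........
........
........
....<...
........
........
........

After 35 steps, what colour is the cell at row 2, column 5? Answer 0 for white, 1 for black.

step 0: ........
........
........
....<...
........
........
........
step 1: ........
........
....^...
....#...
........
........
........
step 2: ........
........
....#>..
....#...
........
........
........
step 3: ........
........
....##..
....#v..
........
........
........
step 4: ........
........
....##..
....<#..
........
........
........
step 5: ........
........
....##..
.....#..
....v...
........
........
step 6: ........
........
....##..
.....#..
...<#...
........
........
step 7: ........
........
....##..
...^.#..
...##...
........
........
step 8: ........
........
....##..
...#>#..
...##...
........
........
step 9: ........
........
....##..
...###..
...#v...
........
........
step 10: ........
........
....##..
...###..
...#.>..
........
........
step 11: ........
........
....##..
...###..
...#.#..
.....v..
........
step 12: ........
........
....##..
...###..
...#.#..
....<#..
........
step 13: ........
........
....##..
...###..
...#^#..
....##..
........
step 14: ........
........
....##..
...###..
...##>..
....##..
........
step 15: ........
........
....##..
...##^..
...##...
....##..
........
step 16: ........
........
....##..
...#<...
...##...
....##..
........
step 17: ........
........
....##..
...#....
...#v...
....##..
........
step 18: ........
........
....##..
...#....
...#.>..
....##..
........
step 19: ........
........
....##..
...#....
...#.#..
....#v..
........
step 20: ........
........
....##..
...#....
...#.#..
....#.>.
........
step 21: ........
........
....##..
...#....
...#.#..
....#.#.
......v.
step 22: ........
........
....##..
...#....
...#.#..
....#.#.
.....<#.
step 23: ........
........
....##..
...#....
...#.#..
....#^#.
.....##.
step 24: ........
........
....##..
...#....
...#.#..
....##>.
.....##.
step 25: ........
........
....##..
...#....
...#.#^.
....##..
.....##.
step 26: ........
........
....##..
...#....
...#.##>
....##..
.....##.
step 27: ........
........
....##..
...#....
...#.###
....##.v
.....##.
step 28: ........
........
....##..
...#....
...#.###
....##<#
.....##.
step 29: ........
........
....##..
...#....
...#.#^#
....####
.....##.
step 30: ........
........
....##..
...#....
...#.<.#
....####
.....##.
step 31: ........
........
....##..
...#....
...#...#
....#v##
.....##.
step 32: ........
........
....##..
...#....
...#...#
....#.>#
.....##.
step 33: ........
........
....##..
...#....
...#..^#
....#..#
.....##.
step 34: ........
........
....##..
...#....
...#..#>
....#..#
.....##.
step 35: ........
........
....##..
...#...^
...#..#.
....#..#
.....##.

1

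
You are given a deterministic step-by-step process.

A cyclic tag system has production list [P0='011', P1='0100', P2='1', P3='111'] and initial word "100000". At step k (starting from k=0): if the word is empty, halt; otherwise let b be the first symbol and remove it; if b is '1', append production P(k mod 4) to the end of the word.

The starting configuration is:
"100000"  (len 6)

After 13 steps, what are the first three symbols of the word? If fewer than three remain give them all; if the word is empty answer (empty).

k=0  "100000"  (len 6)
k=1  "00000011"  (len 8)
k=2  "0000011"  (len 7)
k=3  "000011"  (len 6)
k=4  "00011"  (len 5)
k=5  "0011"  (len 4)
k=6  "011"  (len 3)
k=7  "11"  (len 2)
k=8  "1111"  (len 4)
k=9  "111011"  (len 6)
k=10  "110110100"  (len 9)
k=11  "101101001"  (len 9)
k=12  "01101001111"  (len 11)
k=13  "1101001111"  (len 10)

110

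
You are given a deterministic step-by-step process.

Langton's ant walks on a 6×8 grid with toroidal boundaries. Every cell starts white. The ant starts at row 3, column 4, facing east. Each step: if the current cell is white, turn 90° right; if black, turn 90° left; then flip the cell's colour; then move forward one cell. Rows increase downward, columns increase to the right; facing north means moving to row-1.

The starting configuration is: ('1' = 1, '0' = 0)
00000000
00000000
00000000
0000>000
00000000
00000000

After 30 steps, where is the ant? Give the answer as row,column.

2,3

gen 0: 00000000
00000000
00000000
0000>000
00000000
00000000
gen 1: 00000000
00000000
00000000
00001000
0000v000
00000000
gen 2: 00000000
00000000
00000000
00001000
000<1000
00000000
gen 3: 00000000
00000000
00000000
000^1000
00011000
00000000
gen 4: 00000000
00000000
00000000
0001>000
00011000
00000000
gen 5: 00000000
00000000
0000^000
00010000
00011000
00000000
gen 6: 00000000
00000000
00001>00
00010000
00011000
00000000
gen 7: 00000000
00000000
00001100
00010v00
00011000
00000000
gen 8: 00000000
00000000
00001100
0001<100
00011000
00000000
gen 9: 00000000
00000000
0000^100
00011100
00011000
00000000
gen 10: 00000000
00000000
000<0100
00011100
00011000
00000000
gen 11: 00000000
000^0000
00010100
00011100
00011000
00000000
gen 12: 00000000
0001>000
00010100
00011100
00011000
00000000
gen 13: 00000000
00011000
0001v100
00011100
00011000
00000000
gen 14: 00000000
00011000
000<1100
00011100
00011000
00000000
gen 15: 00000000
00011000
00001100
000v1100
00011000
00000000
gen 16: 00000000
00011000
00001100
0000>100
00011000
00000000
gen 17: 00000000
00011000
0000^100
00000100
00011000
00000000
gen 18: 00000000
00011000
000<0100
00000100
00011000
00000000
gen 19: 00000000
000^1000
00010100
00000100
00011000
00000000
gen 20: 00000000
00<01000
00010100
00000100
00011000
00000000
gen 21: 00^00000
00101000
00010100
00000100
00011000
00000000
gen 22: 001>0000
00101000
00010100
00000100
00011000
00000000
gen 23: 00110000
001v1000
00010100
00000100
00011000
00000000
gen 24: 00110000
00<11000
00010100
00000100
00011000
00000000
gen 25: 00110000
00011000
00v10100
00000100
00011000
00000000
gen 26: 00110000
00011000
0<110100
00000100
00011000
00000000
gen 27: 00110000
0^011000
01110100
00000100
00011000
00000000
gen 28: 00110000
01>11000
01110100
00000100
00011000
00000000
gen 29: 00110000
01111000
01v10100
00000100
00011000
00000000
gen 30: 00110000
01111000
010>0100
00000100
00011000
00000000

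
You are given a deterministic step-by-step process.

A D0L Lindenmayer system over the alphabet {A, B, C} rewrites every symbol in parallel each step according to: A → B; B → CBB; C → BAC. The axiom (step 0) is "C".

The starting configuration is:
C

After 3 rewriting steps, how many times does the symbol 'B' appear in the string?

11

t=0: C
t=1: BAC
t=2: CBBBBAC
t=3: BACCBBCBBCBBCBBBBAC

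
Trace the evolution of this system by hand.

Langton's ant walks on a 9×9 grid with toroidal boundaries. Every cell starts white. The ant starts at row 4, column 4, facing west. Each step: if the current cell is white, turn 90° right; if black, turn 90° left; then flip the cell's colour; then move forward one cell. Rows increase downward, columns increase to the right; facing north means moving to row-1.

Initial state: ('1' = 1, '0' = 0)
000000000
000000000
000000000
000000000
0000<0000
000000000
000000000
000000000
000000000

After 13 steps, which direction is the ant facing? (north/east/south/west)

0) 000000000
000000000
000000000
000000000
0000<0000
000000000
000000000
000000000
000000000
1) 000000000
000000000
000000000
0000^0000
000010000
000000000
000000000
000000000
000000000
2) 000000000
000000000
000000000
00001>000
000010000
000000000
000000000
000000000
000000000
3) 000000000
000000000
000000000
000011000
00001v000
000000000
000000000
000000000
000000000
4) 000000000
000000000
000000000
000011000
0000<1000
000000000
000000000
000000000
000000000
5) 000000000
000000000
000000000
000011000
000001000
0000v0000
000000000
000000000
000000000
6) 000000000
000000000
000000000
000011000
000001000
000<10000
000000000
000000000
000000000
7) 000000000
000000000
000000000
000011000
000^01000
000110000
000000000
000000000
000000000
8) 000000000
000000000
000000000
000011000
0001>1000
000110000
000000000
000000000
000000000
9) 000000000
000000000
000000000
000011000
000111000
0001v0000
000000000
000000000
000000000
10) 000000000
000000000
000000000
000011000
000111000
00010>000
000000000
000000000
000000000
11) 000000000
000000000
000000000
000011000
000111000
000101000
00000v000
000000000
000000000
12) 000000000
000000000
000000000
000011000
000111000
000101000
0000<1000
000000000
000000000
13) 000000000
000000000
000000000
000011000
000111000
0001^1000
000011000
000000000
000000000

north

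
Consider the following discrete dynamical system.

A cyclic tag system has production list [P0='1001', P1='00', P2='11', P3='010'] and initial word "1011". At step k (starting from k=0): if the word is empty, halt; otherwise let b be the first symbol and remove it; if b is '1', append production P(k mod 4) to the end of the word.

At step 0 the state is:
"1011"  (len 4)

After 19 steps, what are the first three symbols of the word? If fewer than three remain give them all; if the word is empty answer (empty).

k=0  "1011"  (len 4)
k=1  "0111001"  (len 7)
k=2  "111001"  (len 6)
k=3  "1100111"  (len 7)
k=4  "100111010"  (len 9)
k=5  "001110101001"  (len 12)
k=6  "01110101001"  (len 11)
k=7  "1110101001"  (len 10)
k=8  "110101001010"  (len 12)
k=9  "101010010101001"  (len 15)
k=10  "0101001010100100"  (len 16)
k=11  "101001010100100"  (len 15)
k=12  "01001010100100010"  (len 17)
k=13  "1001010100100010"  (len 16)
k=14  "00101010010001000"  (len 17)
k=15  "0101010010001000"  (len 16)
k=16  "101010010001000"  (len 15)
k=17  "010100100010001001"  (len 18)
k=18  "10100100010001001"  (len 17)
k=19  "010010001000100111"  (len 18)

010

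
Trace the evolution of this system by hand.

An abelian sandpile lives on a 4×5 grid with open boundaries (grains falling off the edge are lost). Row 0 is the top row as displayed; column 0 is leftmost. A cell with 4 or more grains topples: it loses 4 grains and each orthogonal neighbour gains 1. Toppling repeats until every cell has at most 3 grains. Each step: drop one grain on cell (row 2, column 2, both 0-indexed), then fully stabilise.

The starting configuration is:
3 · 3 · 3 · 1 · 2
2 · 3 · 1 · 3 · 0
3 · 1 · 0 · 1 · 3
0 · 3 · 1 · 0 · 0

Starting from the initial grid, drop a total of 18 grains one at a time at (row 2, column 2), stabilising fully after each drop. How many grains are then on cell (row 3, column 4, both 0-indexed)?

2

k=0  3 · 3 · 3 · 1 · 2
2 · 3 · 1 · 3 · 0
3 · 1 · 0 · 1 · 3
0 · 3 · 1 · 0 · 0
k=1  3 · 3 · 3 · 1 · 2
2 · 3 · 1 · 3 · 0
3 · 1 · 1 · 1 · 3
0 · 3 · 1 · 0 · 0
k=2  3 · 3 · 3 · 1 · 2
2 · 3 · 1 · 3 · 0
3 · 1 · 2 · 1 · 3
0 · 3 · 1 · 0 · 0
k=3  3 · 3 · 3 · 1 · 2
2 · 3 · 1 · 3 · 0
3 · 1 · 3 · 1 · 3
0 · 3 · 1 · 0 · 0
k=4  3 · 3 · 3 · 1 · 2
2 · 3 · 2 · 3 · 0
3 · 2 · 0 · 2 · 3
0 · 3 · 2 · 0 · 0
k=5  3 · 3 · 3 · 1 · 2
2 · 3 · 2 · 3 · 0
3 · 2 · 1 · 2 · 3
0 · 3 · 2 · 0 · 0
k=6  3 · 3 · 3 · 1 · 2
2 · 3 · 2 · 3 · 0
3 · 2 · 2 · 2 · 3
0 · 3 · 2 · 0 · 0
k=7  3 · 3 · 3 · 1 · 2
2 · 3 · 2 · 3 · 0
3 · 2 · 3 · 2 · 3
0 · 3 · 2 · 0 · 0
k=8  3 · 3 · 3 · 1 · 2
2 · 3 · 3 · 3 · 0
3 · 3 · 0 · 3 · 3
0 · 3 · 3 · 0 · 0
k=9  3 · 3 · 3 · 1 · 2
2 · 3 · 3 · 3 · 0
3 · 3 · 1 · 3 · 3
0 · 3 · 3 · 0 · 0
k=10  3 · 3 · 3 · 1 · 2
2 · 3 · 3 · 3 · 0
3 · 3 · 2 · 3 · 3
0 · 3 · 3 · 0 · 0
k=11  3 · 3 · 3 · 1 · 2
2 · 3 · 3 · 3 · 0
3 · 3 · 3 · 3 · 3
0 · 3 · 3 · 0 · 0
k=12  1 · 3 · 2 · 3 · 2
2 · 1 · 1 · 2 · 2
2 · 1 · 2 · 3 · 0
2 · 2 · 2 · 2 · 1
k=13  1 · 3 · 2 · 3 · 2
2 · 1 · 1 · 2 · 2
2 · 1 · 3 · 3 · 0
2 · 2 · 2 · 2 · 1
k=14  1 · 3 · 2 · 3 · 2
2 · 1 · 2 · 3 · 2
2 · 2 · 1 · 0 · 1
2 · 2 · 3 · 3 · 1
k=15  1 · 3 · 2 · 3 · 2
2 · 1 · 2 · 3 · 2
2 · 2 · 2 · 0 · 1
2 · 2 · 3 · 3 · 1
k=16  1 · 3 · 2 · 3 · 2
2 · 1 · 2 · 3 · 2
2 · 2 · 3 · 0 · 1
2 · 2 · 3 · 3 · 1
k=17  1 · 3 · 2 · 3 · 2
2 · 1 · 3 · 3 · 2
2 · 3 · 1 · 2 · 1
2 · 3 · 1 · 0 · 2
k=18  1 · 3 · 2 · 3 · 2
2 · 1 · 3 · 3 · 2
2 · 3 · 2 · 2 · 1
2 · 3 · 1 · 0 · 2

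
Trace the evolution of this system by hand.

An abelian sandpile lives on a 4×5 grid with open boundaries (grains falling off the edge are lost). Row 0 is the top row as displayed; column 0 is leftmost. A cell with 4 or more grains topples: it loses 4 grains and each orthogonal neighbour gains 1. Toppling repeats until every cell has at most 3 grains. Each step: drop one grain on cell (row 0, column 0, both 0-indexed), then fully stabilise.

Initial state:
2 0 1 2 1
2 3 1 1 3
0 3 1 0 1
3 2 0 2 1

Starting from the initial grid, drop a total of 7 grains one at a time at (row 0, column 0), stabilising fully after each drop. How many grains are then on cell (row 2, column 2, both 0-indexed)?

step 0: 2 0 1 2 1
2 3 1 1 3
0 3 1 0 1
3 2 0 2 1
step 1: 3 0 1 2 1
2 3 1 1 3
0 3 1 0 1
3 2 0 2 1
step 2: 0 1 1 2 1
3 3 1 1 3
0 3 1 0 1
3 2 0 2 1
step 3: 1 1 1 2 1
3 3 1 1 3
0 3 1 0 1
3 2 0 2 1
step 4: 2 1 1 2 1
3 3 1 1 3
0 3 1 0 1
3 2 0 2 1
step 5: 3 1 1 2 1
3 3 1 1 3
0 3 1 0 1
3 2 0 2 1
step 6: 1 3 1 2 1
1 1 2 1 3
2 0 2 0 1
3 3 0 2 1
step 7: 2 3 1 2 1
1 1 2 1 3
2 0 2 0 1
3 3 0 2 1

2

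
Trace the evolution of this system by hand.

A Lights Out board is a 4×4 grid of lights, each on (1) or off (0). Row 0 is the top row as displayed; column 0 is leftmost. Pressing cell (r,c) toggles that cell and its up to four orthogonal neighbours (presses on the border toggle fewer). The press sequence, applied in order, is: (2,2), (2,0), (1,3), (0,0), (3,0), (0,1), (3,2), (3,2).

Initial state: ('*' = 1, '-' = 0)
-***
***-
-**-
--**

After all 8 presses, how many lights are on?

7

[0] -***
***-
-**-
--**
[1] -***
**--
---*
---*
[2] -***
-*--
**-*
*--*
[3] -**-
-***
**--
*--*
[4] *-*-
****
**--
*--*
[5] *-*-
****
-*--
-*-*
[6] -*--
*-**
-*--
-*-*
[7] -*--
*-**
-**-
--*-
[8] -*--
*-**
-*--
-*-*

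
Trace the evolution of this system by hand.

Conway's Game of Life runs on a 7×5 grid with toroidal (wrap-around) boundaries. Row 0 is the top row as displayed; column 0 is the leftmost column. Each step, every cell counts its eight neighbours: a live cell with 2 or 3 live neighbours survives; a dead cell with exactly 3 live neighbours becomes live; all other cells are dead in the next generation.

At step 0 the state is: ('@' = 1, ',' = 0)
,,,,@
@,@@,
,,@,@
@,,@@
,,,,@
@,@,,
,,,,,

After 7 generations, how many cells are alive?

4

[0] ,,,,@
@,@@,
,,@,@
@,,@@
,,,,@
@,@,,
,,,,,
[1] ,,,@@
@@@,,
,,@,,
@,,,,
,@,,,
,,,,,
,,,,,
[2] @@@@@
@@@,@
@,@,,
,@,,,
,,,,,
,,,,,
,,,,,
[3] ,,,,,
,,,,,
,,@@@
,@,,,
,,,,,
,,,,,
@@@@@
[4] @@@@@
,,,@,
,,@@,
,,@@,
,,,,,
@@@@@
@@@@@
[5] ,,,,,
@,,,,
,,,,@
,,@@,
@,,,,
,,,,,
,,,,,
[6] ,,,,,
,,,,,
,,,@@
,,,@@
,,,,,
,,,,,
,,,,,
[7] ,,,,,
,,,,,
,,,@@
,,,@@
,,,,,
,,,,,
,,,,,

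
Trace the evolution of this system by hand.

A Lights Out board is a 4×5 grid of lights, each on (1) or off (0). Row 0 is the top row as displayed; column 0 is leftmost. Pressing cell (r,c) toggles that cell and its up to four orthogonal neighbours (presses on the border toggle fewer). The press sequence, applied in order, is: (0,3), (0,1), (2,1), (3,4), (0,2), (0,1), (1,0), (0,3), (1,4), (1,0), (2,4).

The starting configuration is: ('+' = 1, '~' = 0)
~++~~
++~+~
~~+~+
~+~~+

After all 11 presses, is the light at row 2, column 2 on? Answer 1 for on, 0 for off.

k=0  ~++~~
++~+~
~~+~+
~+~~+
k=1  ~+~++
++~~~
~~+~+
~+~~+
k=2  +~+++
+~~~~
~~+~+
~+~~+
k=3  +~+++
++~~~
++~~+
~~~~+
k=4  +~+++
++~~~
++~~~
~~~+~
k=5  ++~~+
+++~~
++~~~
~~~+~
k=6  ~~+~+
+~+~~
++~~~
~~~+~
k=7  +~+~+
~++~~
~+~~~
~~~+~
k=8  +~~+~
~+++~
~+~~~
~~~+~
k=9  +~~++
~++~+
~+~~+
~~~+~
k=10  ~~~++
+~+~+
++~~+
~~~+~
k=11  ~~~++
+~+~~
++~+~
~~~++

0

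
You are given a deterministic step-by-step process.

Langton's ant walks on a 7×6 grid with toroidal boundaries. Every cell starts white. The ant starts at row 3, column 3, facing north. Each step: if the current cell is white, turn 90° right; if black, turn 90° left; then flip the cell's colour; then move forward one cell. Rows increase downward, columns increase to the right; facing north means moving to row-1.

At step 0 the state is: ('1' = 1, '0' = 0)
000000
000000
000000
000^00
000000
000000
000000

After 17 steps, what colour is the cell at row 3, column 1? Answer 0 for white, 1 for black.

k=0  000000
000000
000000
000^00
000000
000000
000000
k=1  000000
000000
000000
0001>0
000000
000000
000000
k=2  000000
000000
000000
000110
0000v0
000000
000000
k=3  000000
000000
000000
000110
000<10
000000
000000
k=4  000000
000000
000000
000^10
000110
000000
000000
k=5  000000
000000
000000
00<010
000110
000000
000000
k=6  000000
000000
00^000
001010
000110
000000
000000
k=7  000000
000000
001>00
001010
000110
000000
000000
k=8  000000
000000
001100
001v10
000110
000000
000000
k=9  000000
000000
001100
00<110
000110
000000
000000
k=10  000000
000000
001100
000110
00v110
000000
000000
k=11  000000
000000
001100
000110
0<1110
000000
000000
k=12  000000
000000
001100
0^0110
011110
000000
000000
k=13  000000
000000
001100
01>110
011110
000000
000000
k=14  000000
000000
001100
011110
01v110
000000
000000
k=15  000000
000000
001100
011110
010>10
000000
000000
k=16  000000
000000
001100
011^10
010010
000000
000000
k=17  000000
000000
001100
01<010
010010
000000
000000

1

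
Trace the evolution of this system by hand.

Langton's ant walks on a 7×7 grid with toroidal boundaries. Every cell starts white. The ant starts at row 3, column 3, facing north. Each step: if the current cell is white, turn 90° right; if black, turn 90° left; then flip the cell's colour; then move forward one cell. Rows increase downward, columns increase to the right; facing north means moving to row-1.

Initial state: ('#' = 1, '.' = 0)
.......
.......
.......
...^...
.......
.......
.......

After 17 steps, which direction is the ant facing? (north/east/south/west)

[0] .......
.......
.......
...^...
.......
.......
.......
[1] .......
.......
.......
...#>..
.......
.......
.......
[2] .......
.......
.......
...##..
....v..
.......
.......
[3] .......
.......
.......
...##..
...<#..
.......
.......
[4] .......
.......
.......
...^#..
...##..
.......
.......
[5] .......
.......
.......
..<.#..
...##..
.......
.......
[6] .......
.......
..^....
..#.#..
...##..
.......
.......
[7] .......
.......
..#>...
..#.#..
...##..
.......
.......
[8] .......
.......
..##...
..#v#..
...##..
.......
.......
[9] .......
.......
..##...
..<##..
...##..
.......
.......
[10] .......
.......
..##...
...##..
..v##..
.......
.......
[11] .......
.......
..##...
...##..
.<###..
.......
.......
[12] .......
.......
..##...
.^.##..
.####..
.......
.......
[13] .......
.......
..##...
.#>##..
.####..
.......
.......
[14] .......
.......
..##...
.####..
.#v##..
.......
.......
[15] .......
.......
..##...
.####..
.#.>#..
.......
.......
[16] .......
.......
..##...
.##^#..
.#..#..
.......
.......
[17] .......
.......
..##...
.#<.#..
.#..#..
.......
.......

west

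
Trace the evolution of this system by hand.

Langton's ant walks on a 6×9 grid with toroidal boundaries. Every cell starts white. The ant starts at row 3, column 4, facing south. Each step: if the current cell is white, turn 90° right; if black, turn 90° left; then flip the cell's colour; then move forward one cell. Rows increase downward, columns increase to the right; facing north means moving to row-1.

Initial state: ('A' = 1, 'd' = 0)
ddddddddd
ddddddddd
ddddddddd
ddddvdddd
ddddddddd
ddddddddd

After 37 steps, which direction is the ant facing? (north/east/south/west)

east

step 0: ddddddddd
ddddddddd
ddddddddd
ddddvdddd
ddddddddd
ddddddddd
step 1: ddddddddd
ddddddddd
ddddddddd
ddd<Adddd
ddddddddd
ddddddddd
step 2: ddddddddd
ddddddddd
ddd^ddddd
dddAAdddd
ddddddddd
ddddddddd
step 3: ddddddddd
ddddddddd
dddA>dddd
dddAAdddd
ddddddddd
ddddddddd
step 4: ddddddddd
ddddddddd
dddAAdddd
dddAvdddd
ddddddddd
ddddddddd
step 5: ddddddddd
ddddddddd
dddAAdddd
dddAd>ddd
ddddddddd
ddddddddd
step 6: ddddddddd
ddddddddd
dddAAdddd
dddAdAddd
dddddvddd
ddddddddd
step 7: ddddddddd
ddddddddd
dddAAdddd
dddAdAddd
dddd<Addd
ddddddddd
step 8: ddddddddd
ddddddddd
dddAAdddd
dddA^Addd
ddddAAddd
ddddddddd
step 9: ddddddddd
ddddddddd
dddAAdddd
dddAA>ddd
ddddAAddd
ddddddddd
step 10: ddddddddd
ddddddddd
dddAA^ddd
dddAAdddd
ddddAAddd
ddddddddd
step 11: ddddddddd
ddddddddd
dddAAA>dd
dddAAdddd
ddddAAddd
ddddddddd
step 12: ddddddddd
ddddddddd
dddAAAAdd
dddAAdvdd
ddddAAddd
ddddddddd
step 13: ddddddddd
ddddddddd
dddAAAAdd
dddAA<Add
ddddAAddd
ddddddddd
step 14: ddddddddd
ddddddddd
dddAA^Add
dddAAAAdd
ddddAAddd
ddddddddd
step 15: ddddddddd
ddddddddd
dddA<dAdd
dddAAAAdd
ddddAAddd
ddddddddd
step 16: ddddddddd
ddddddddd
dddAddAdd
dddAvAAdd
ddddAAddd
ddddddddd
step 17: ddddddddd
ddddddddd
dddAddAdd
dddAd>Add
ddddAAddd
ddddddddd
step 18: ddddddddd
ddddddddd
dddAd^Add
dddAddAdd
ddddAAddd
ddddddddd
step 19: ddddddddd
ddddddddd
dddAdA>dd
dddAddAdd
ddddAAddd
ddddddddd
step 20: ddddddddd
dddddd^dd
dddAdAddd
dddAddAdd
ddddAAddd
ddddddddd
step 21: ddddddddd
ddddddA>d
dddAdAddd
dddAddAdd
ddddAAddd
ddddddddd
step 22: ddddddddd
ddddddAAd
dddAdAdvd
dddAddAdd
ddddAAddd
ddddddddd
step 23: ddddddddd
ddddddAAd
dddAdA<Ad
dddAddAdd
ddddAAddd
ddddddddd
step 24: ddddddddd
dddddd^Ad
dddAdAAAd
dddAddAdd
ddddAAddd
ddddddddd
step 25: ddddddddd
ddddd<dAd
dddAdAAAd
dddAddAdd
ddddAAddd
ddddddddd
step 26: ddddd^ddd
dddddAdAd
dddAdAAAd
dddAddAdd
ddddAAddd
ddddddddd
step 27: dddddA>dd
dddddAdAd
dddAdAAAd
dddAddAdd
ddddAAddd
ddddddddd
step 28: dddddAAdd
dddddAvAd
dddAdAAAd
dddAddAdd
ddddAAddd
ddddddddd
step 29: dddddAAdd
ddddd<AAd
dddAdAAAd
dddAddAdd
ddddAAddd
ddddddddd
step 30: dddddAAdd
ddddddAAd
dddAdvAAd
dddAddAdd
ddddAAddd
ddddddddd
step 31: dddddAAdd
ddddddAAd
dddAdd>Ad
dddAddAdd
ddddAAddd
ddddddddd
step 32: dddddAAdd
dddddd^Ad
dddAdddAd
dddAddAdd
ddddAAddd
ddddddddd
step 33: dddddAAdd
ddddd<dAd
dddAdddAd
dddAddAdd
ddddAAddd
ddddddddd
step 34: ddddd^Add
dddddAdAd
dddAdddAd
dddAddAdd
ddddAAddd
ddddddddd
step 35: dddd<dAdd
dddddAdAd
dddAdddAd
dddAddAdd
ddddAAddd
ddddddddd
step 36: ddddAdAdd
dddddAdAd
dddAdddAd
dddAddAdd
ddddAAddd
dddd^dddd
step 37: ddddAdAdd
dddddAdAd
dddAdddAd
dddAddAdd
ddddAAddd
ddddA>ddd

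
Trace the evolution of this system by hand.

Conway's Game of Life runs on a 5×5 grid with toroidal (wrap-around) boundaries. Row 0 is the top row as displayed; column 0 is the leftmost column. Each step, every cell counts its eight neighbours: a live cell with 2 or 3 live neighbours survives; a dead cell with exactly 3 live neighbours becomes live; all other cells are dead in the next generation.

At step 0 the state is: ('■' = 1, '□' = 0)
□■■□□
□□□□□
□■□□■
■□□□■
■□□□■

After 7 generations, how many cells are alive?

2

k=0  □■■□□
□□□□□
□■□□■
■□□□■
■□□□■
k=1  ■■□□□
■■■□□
□□□□■
□■□■□
□□□■■
k=2  □□□■□
□□■□■
□□□■■
■□■■□
□■□■■
k=3  ■□□□□
□□■□■
■■□□□
■■□□□
■■□□□
k=4  ■□□□■
□□□□■
□□■□■
□□■□■
□□□□■
k=5  ■□□■■
□□□□■
■□□□■
■□□□■
□□□□■
k=6  ■□□■□
□□□□□
□□□■□
□□□■□
□□□□□
k=7  □□□□□
□□□□■
□□□□□
□□□□□
□□□□■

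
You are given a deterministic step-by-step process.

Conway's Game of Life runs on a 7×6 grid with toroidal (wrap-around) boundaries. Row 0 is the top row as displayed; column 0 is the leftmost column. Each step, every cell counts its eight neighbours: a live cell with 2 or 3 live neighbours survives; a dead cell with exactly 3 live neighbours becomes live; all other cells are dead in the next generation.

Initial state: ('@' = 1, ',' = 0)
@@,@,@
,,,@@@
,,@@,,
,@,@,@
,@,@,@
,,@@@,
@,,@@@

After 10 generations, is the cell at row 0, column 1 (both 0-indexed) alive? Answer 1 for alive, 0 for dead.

0) @@,@,@
,,,@@@
,,@@,,
,@,@,@
,@,@,@
,,@@@,
@,,@@@
1) ,@,,,,
,@,,,@
@,,,,@
,@,@,,
,@,,,@
,@,,,,
,,,,,,
2) @,,,,,
,@,,,@
,@@,@@
,@@,@@
,@,,,,
@,,,,,
,,,,,,
3) @,,,,,
,@@,@@
,,,,,,
,,,,@@
,@@,,@
,,,,,,
,,,,,,
4) @@,,,@
@@,,,@
@,,@,,
@,,,@@
@,,,@@
,,,,,,
,,,,,,
5) ,@,,,@
,,@,@,
,,,,,,
,@,@,,
@,,,@,
,,,,,@
@,,,,,
6) @@,,,@
,,,,,,
,,@@,,
,,,,,,
@,,,@@
@,,,,@
@,,,,@
7) ,@,,,@
@@@,,,
,,,,,,
,,,@@@
@,,,@,
,@,,,,
,,,,@,
8) ,@@,,@
@@@,,,
@@@@@@
,,,@@@
@,,@@,
,,,,,@
@,,,,,
9) ,,@,,@
,,,,,,
,,,,,,
,,,,,,
@,,@,,
@,,,@@
@@,,,@
10) ,@,,,@
,,,,,,
,,,,,,
,,,,,,
@,,,@,
,,,,@,
,@,,,,

1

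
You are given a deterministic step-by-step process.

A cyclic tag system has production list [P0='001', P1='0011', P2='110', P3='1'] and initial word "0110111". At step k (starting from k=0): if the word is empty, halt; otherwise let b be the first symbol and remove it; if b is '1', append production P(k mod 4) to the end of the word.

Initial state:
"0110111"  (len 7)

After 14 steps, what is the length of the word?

21

k=0  "0110111"  (len 7)
k=1  "110111"  (len 6)
k=2  "101110011"  (len 9)
k=3  "01110011110"  (len 11)
k=4  "1110011110"  (len 10)
k=5  "110011110001"  (len 12)
k=6  "100111100010011"  (len 15)
k=7  "00111100010011110"  (len 17)
k=8  "0111100010011110"  (len 16)
k=9  "111100010011110"  (len 15)
k=10  "111000100111100011"  (len 18)
k=11  "11000100111100011110"  (len 20)
k=12  "10001001111000111101"  (len 20)
k=13  "0001001111000111101001"  (len 22)
k=14  "001001111000111101001"  (len 21)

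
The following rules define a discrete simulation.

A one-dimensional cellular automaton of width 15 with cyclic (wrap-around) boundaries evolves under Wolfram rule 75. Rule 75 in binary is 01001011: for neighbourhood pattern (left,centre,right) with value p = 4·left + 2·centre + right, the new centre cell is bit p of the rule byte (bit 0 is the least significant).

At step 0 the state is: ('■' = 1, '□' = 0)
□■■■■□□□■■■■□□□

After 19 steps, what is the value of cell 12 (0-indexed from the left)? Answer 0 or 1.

1

[0] □■■■■□□□■■■■□□□
[1] ■■□□■□■■■□□■□■■
[2] □■□■□□■□■□■□□■□
[3] ■□□□□■□□□□□□■□□
[4] □□■■■□□■■■■■□□■
[5] □■■□■□■■□□□■□■□
[6] ■■■□□□■■□■■□□□□
[7] ■□■□■■■■□■■□■■■
[8] ■□□□■□□■□■■□■□□
[9] □□■■□□■□□■■□□□■
[10] □■■■□■□□■■■□■■□
[11] ■■□■□□□■■□■□■■□
[12] ■■□□□■■■■□□□■■□
[13] ■■□■■■□□■□■■■■□
[14] ■■□■□■□■□□■□□■□
[15] ■■□□□□□□□■□□■□□
[16] ■■□■■■■■■□□■□□■
[17] □■□■□□□□■□■□□■■
[18] □□□□□■■■□□□□■■■
[19] □■■■■■□■□■■■■□■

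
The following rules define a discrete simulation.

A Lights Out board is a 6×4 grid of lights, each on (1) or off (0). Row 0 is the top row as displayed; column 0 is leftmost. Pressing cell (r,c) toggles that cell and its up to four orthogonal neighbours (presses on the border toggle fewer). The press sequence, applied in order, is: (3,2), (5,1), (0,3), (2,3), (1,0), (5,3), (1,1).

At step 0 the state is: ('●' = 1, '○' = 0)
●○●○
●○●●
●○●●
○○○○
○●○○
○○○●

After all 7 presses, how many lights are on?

12

gen 0: ●○●○
●○●●
●○●●
○○○○
○●○○
○○○●
gen 1: ●○●○
●○●●
●○○●
○●●●
○●●○
○○○●
gen 2: ●○●○
●○●●
●○○●
○●●●
○○●○
●●●●
gen 3: ●○○●
●○●○
●○○●
○●●●
○○●○
●●●●
gen 4: ●○○●
●○●●
●○●○
○●●○
○○●○
●●●●
gen 5: ○○○●
○●●●
○○●○
○●●○
○○●○
●●●●
gen 6: ○○○●
○●●●
○○●○
○●●○
○○●●
●●○○
gen 7: ○●○●
●○○●
○●●○
○●●○
○○●●
●●○○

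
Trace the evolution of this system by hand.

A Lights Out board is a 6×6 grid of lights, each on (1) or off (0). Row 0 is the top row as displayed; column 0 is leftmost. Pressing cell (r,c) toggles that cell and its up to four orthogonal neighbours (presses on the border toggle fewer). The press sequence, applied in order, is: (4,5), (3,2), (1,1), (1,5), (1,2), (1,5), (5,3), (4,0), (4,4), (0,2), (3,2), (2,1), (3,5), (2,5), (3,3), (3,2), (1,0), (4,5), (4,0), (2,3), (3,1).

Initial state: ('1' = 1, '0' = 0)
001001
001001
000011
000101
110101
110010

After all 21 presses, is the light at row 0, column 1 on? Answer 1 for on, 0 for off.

gen 0: 001001
001001
000011
000101
110101
110010
gen 1: 001001
001001
000011
000100
110110
110011
gen 2: 001001
001001
001011
011000
111110
110011
gen 3: 011001
110001
011011
011000
111110
110011
gen 4: 011000
110010
011010
011000
111110
110011
gen 5: 010000
101110
010010
011000
111110
110011
gen 6: 010001
101101
010011
011000
111110
110011
gen 7: 010001
101101
010011
011000
111010
111101
gen 8: 010001
101101
010011
111000
001010
011101
gen 9: 010001
101101
010011
111010
001101
011111
gen 10: 001101
100101
010011
111010
001101
011111
gen 11: 001101
100101
011011
100110
000101
011111
gen 12: 001101
110101
100011
110110
000101
011111
gen 13: 001101
110101
100010
110101
000100
011111
gen 14: 001101
110100
100001
110100
000100
011111
gen 15: 001101
110100
100101
111010
000000
011111
gen 16: 001101
110100
101101
100110
001000
011111
gen 17: 101101
000100
001101
100110
001000
011111
gen 18: 101101
000100
001101
100111
001011
011110
gen 19: 101101
000100
001101
000111
111011
111110
gen 20: 101101
000000
000011
000011
111011
111110
gen 21: 101101
000000
010011
111011
101011
111110

0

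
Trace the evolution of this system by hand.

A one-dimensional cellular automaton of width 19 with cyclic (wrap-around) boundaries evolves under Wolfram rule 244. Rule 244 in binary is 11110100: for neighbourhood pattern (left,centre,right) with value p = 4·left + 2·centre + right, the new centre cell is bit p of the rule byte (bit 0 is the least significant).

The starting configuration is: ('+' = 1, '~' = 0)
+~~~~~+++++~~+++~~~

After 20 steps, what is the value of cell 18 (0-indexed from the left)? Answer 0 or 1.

0

[0] +~~~~~+++++~~+++~~~
[1] ++~~~~~+++++~~+++~~
[2] ~++~~~~~+++++~~+++~
[3] ~~++~~~~~+++++~~+++
[4] +~~++~~~~~+++++~~++
[5] ++~~++~~~~~+++++~~+
[6] +++~~++~~~~~+++++~~
[7] ~+++~~++~~~~~+++++~
[8] ~~+++~~++~~~~~+++++
[9] +~~+++~~++~~~~~++++
[10] ++~~+++~~++~~~~~+++
[11] +++~~+++~~++~~~~~++
[12] ++++~~+++~~++~~~~~+
[13] +++++~~+++~~++~~~~~
[14] ~+++++~~+++~~++~~~~
[15] ~~+++++~~+++~~++~~~
[16] ~~~+++++~~+++~~++~~
[17] ~~~~+++++~~+++~~++~
[18] ~~~~~+++++~~+++~~++
[19] +~~~~~+++++~~+++~~+
[20] ++~~~~~+++++~~+++~~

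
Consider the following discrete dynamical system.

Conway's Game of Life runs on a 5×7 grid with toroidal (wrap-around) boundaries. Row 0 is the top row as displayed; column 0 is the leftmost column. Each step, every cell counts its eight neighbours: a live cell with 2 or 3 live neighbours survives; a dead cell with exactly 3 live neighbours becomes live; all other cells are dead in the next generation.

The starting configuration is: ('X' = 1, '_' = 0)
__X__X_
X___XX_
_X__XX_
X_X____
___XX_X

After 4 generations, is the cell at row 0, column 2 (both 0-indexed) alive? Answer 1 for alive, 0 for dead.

gen 0: __X__X_
X___XX_
_X__XX_
X_X____
___XX_X
gen 1: _______
_X_X___
XX_XXX_
XXX___X
_XXXXXX
gen 2: XX___X_
XX_X___
___XXX_
_______
___XXXX
gen 3: _X_X_X_
XX_X_X_
__XXX__
______X
X___XXX
gen 4: _X_X___
XX___XX
XXXXXXX
X_____X
X___X__

0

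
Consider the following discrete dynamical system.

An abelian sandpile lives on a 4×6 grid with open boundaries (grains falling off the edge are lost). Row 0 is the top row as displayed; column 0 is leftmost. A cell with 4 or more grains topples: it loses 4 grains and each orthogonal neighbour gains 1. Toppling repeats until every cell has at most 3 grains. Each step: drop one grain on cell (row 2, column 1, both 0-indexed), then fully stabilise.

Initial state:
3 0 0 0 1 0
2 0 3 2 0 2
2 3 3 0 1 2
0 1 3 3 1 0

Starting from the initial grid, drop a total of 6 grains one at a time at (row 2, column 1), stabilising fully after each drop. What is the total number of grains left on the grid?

gen 0: 3 0 0 0 1 0
2 0 3 2 0 2
2 3 3 0 1 2
0 1 3 3 1 0
gen 1: 3 0 1 0 1 0
2 2 0 3 0 2
3 1 2 2 1 2
0 3 1 0 2 0
gen 2: 3 0 1 0 1 0
2 2 0 3 0 2
3 2 2 2 1 2
0 3 1 0 2 0
gen 3: 3 0 1 0 1 0
2 2 0 3 0 2
3 3 2 2 1 2
0 3 1 0 2 0
gen 4: 3 0 1 0 1 0
3 3 0 3 0 2
0 2 3 2 1 2
2 0 2 0 2 0
gen 5: 3 0 1 0 1 0
3 3 0 3 0 2
0 3 3 2 1 2
2 0 2 0 2 0
gen 6: 0 2 1 0 1 0
1 1 2 3 0 2
2 2 0 3 1 2
2 1 3 0 2 0

31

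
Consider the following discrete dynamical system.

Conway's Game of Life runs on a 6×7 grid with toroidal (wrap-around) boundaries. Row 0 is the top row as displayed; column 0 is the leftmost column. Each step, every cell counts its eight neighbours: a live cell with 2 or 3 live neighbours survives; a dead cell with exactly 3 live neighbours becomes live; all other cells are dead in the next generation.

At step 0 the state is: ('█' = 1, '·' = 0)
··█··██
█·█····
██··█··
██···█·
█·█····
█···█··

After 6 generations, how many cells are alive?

gen 0: ··█··██
█·█····
██··█··
██···█·
█·█····
█···█··
gen 1: █··█·██
█·██·█·
··█····
··█····
█······
█··█·█·
gen 2: █··█·█·
█·██·█·
··█····
·█·····
·█····█
██···█·
gen 3: █··█·█·
··██···
··██···
███····
·██···█
·██·██·
gen 4: ·····██
·█·····
·······
█······
·····██
····██·
gen 5: ····███
·······
·······
······█
····███
····█··
gen 6: ····██·
·····█·
·······
······█
····█·█
···█···

7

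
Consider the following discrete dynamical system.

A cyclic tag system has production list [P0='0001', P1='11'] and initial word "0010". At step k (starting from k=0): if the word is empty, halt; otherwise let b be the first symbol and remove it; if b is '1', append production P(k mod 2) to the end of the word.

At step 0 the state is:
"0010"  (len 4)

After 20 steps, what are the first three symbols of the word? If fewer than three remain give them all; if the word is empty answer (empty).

[0] "0010"  (len 4)
[1] "010"  (len 3)
[2] "10"  (len 2)
[3] "00001"  (len 5)
[4] "0001"  (len 4)
[5] "001"  (len 3)
[6] "01"  (len 2)
[7] "1"  (len 1)
[8] "11"  (len 2)
[9] "10001"  (len 5)
[10] "000111"  (len 6)
[11] "00111"  (len 5)
[12] "0111"  (len 4)
[13] "111"  (len 3)
[14] "1111"  (len 4)
[15] "1110001"  (len 7)
[16] "11000111"  (len 8)
[17] "10001110001"  (len 11)
[18] "000111000111"  (len 12)
[19] "00111000111"  (len 11)
[20] "0111000111"  (len 10)

011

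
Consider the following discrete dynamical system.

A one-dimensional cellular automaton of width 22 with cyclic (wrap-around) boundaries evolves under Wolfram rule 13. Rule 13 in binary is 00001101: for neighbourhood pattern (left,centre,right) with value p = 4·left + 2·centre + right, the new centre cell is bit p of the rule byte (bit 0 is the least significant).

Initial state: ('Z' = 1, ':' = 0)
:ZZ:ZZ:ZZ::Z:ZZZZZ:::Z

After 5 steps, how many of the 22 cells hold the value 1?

10

0) :ZZ:ZZ:ZZ::Z:ZZZZZ:::Z
1) :Z::Z::Z:::Z:Z:::::Z:Z
2) :Z::Z::Z:Z:Z:Z:ZZZ:Z:Z
3) :Z::Z::Z:Z:Z:Z:Z:::Z:Z
4) :Z::Z::Z:Z:Z:Z:Z:Z:Z:Z
5) :Z::Z::Z:Z:Z:Z:Z:Z:Z:Z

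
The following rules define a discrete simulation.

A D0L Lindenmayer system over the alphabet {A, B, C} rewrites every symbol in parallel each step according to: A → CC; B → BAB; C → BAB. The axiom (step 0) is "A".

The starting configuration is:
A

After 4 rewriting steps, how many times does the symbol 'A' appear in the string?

12

[0] A
[1] CC
[2] BABBAB
[3] BABCCBABBABCCBAB
[4] BABCCBABBABBABBABCCBABBABCCBABBABBABBABCCBAB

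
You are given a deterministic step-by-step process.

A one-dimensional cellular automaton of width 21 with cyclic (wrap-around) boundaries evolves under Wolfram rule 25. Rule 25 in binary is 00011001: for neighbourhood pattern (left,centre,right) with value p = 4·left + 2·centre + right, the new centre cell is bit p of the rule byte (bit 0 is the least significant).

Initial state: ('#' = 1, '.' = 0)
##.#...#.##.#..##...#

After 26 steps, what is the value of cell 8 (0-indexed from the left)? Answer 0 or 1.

1

step 0: ##.#...#.##.#..##...#
step 1: ....##...#...#.#.##.#
step 2: ###.#.##..##.....#...
step 3: #.....#.#.#.####..##.
step 4: .####.......#...#.#..
step 5: .#...######..##....##
step 6: ..##.#.....#.#.###.#.
step 7: #.#...####.....#....#
step 8: ...##.#...####..###.#
step 9: ##.#...##.#...#.#....
step 10: #...##.#...##....###.
step 11: .##.#...##.#.###.#...
step 12: .#...##.#....#....###
step 13: ..##.#...###..###.#..
step 14: #.#...##.#..#.#....##
step 15: ...##.#...#....###.#.
step 16: ##.#...##..###.#....#
step 17: ....##.#.#.#....###.#
step 18: ###.#.......###.#....
step 19: #....######.#....###.
step 20: .###.#.......###.#...
step 21: .#....######.#....###
step 22: ..###.#.......###.#..
step 23: #.#....######.#....##
step 24: ...###.#.......###.#.
step 25: ##.#....######.#....#
step 26: ....###.#.......###.#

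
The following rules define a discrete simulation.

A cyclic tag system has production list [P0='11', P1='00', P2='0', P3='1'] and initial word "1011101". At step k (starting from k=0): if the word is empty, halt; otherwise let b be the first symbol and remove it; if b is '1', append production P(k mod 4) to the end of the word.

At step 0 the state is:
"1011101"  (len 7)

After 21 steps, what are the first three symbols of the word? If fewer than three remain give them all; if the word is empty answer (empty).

011

step 0: "1011101"  (len 7)
step 1: "01110111"  (len 8)
step 2: "1110111"  (len 7)
step 3: "1101110"  (len 7)
step 4: "1011101"  (len 7)
step 5: "01110111"  (len 8)
step 6: "1110111"  (len 7)
step 7: "1101110"  (len 7)
step 8: "1011101"  (len 7)
step 9: "01110111"  (len 8)
step 10: "1110111"  (len 7)
step 11: "1101110"  (len 7)
step 12: "1011101"  (len 7)
step 13: "01110111"  (len 8)
step 14: "1110111"  (len 7)
step 15: "1101110"  (len 7)
step 16: "1011101"  (len 7)
step 17: "01110111"  (len 8)
step 18: "1110111"  (len 7)
step 19: "1101110"  (len 7)
step 20: "1011101"  (len 7)
step 21: "01110111"  (len 8)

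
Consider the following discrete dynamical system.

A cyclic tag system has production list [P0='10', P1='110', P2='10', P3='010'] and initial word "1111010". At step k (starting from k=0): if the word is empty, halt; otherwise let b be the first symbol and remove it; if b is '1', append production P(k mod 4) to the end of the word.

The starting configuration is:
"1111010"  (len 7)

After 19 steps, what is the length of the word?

19

step 0: "1111010"  (len 7)
step 1: "11101010"  (len 8)
step 2: "1101010110"  (len 10)
step 3: "10101011010"  (len 11)
step 4: "0101011010010"  (len 13)
step 5: "101011010010"  (len 12)
step 6: "01011010010110"  (len 14)
step 7: "1011010010110"  (len 13)
step 8: "011010010110010"  (len 15)
step 9: "11010010110010"  (len 14)
step 10: "1010010110010110"  (len 16)
step 11: "01001011001011010"  (len 17)
step 12: "1001011001011010"  (len 16)
step 13: "00101100101101010"  (len 17)
step 14: "0101100101101010"  (len 16)
step 15: "101100101101010"  (len 15)
step 16: "01100101101010010"  (len 17)
step 17: "1100101101010010"  (len 16)
step 18: "100101101010010110"  (len 18)
step 19: "0010110101001011010"  (len 19)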